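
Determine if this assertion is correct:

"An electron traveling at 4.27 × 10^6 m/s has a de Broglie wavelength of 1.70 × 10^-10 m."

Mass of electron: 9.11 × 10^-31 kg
True

The claim is correct.

Using λ = h/(mv):
λ = (6.626 × 10^-34 J·s) / (9.11 × 10^-31 kg × 4.27 × 10^6 m/s)
λ = 1.70 × 10^-10 m

This matches the claimed value.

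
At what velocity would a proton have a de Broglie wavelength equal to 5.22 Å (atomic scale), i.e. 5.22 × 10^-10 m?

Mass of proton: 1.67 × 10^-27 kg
7.60 × 10^2 m/s

From λ = h/(mv), solve for v:

v = h/(mλ)
v = (6.626 × 10^-34 J·s) / (1.67 × 10^-27 kg × 5.22 × 10^-10 m)
v = 7.60 × 10^2 m/s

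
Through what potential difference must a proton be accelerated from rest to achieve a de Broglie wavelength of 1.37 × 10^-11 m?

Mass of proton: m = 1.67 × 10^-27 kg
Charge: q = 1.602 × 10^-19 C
4.37 V

From λ = h/√(2mqV), we solve for V:

λ² = h²/(2mqV)
V = h²/(2mqλ²)
V = (6.626 × 10^-34 J·s)² / (2 × 1.67 × 10^-27 kg × 1.602 × 10^-19 C × (1.37 × 10^-11 m)²)
V = 4.37 V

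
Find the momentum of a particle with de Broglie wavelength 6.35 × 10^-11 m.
1.04 × 10^-23 kg·m/s

From the de Broglie relation λ = h/p, we solve for p:

p = h/λ
p = (6.626 × 10^-34 J·s) / (6.35 × 10^-11 m)
p = 1.04 × 10^-23 kg·m/s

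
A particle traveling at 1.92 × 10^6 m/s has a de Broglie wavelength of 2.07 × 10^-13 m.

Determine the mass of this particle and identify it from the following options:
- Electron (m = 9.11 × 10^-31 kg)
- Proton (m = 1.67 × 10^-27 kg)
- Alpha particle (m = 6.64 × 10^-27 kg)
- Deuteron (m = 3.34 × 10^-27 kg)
The particle is a proton.

From λ = h/(mv), solve for mass:

m = h/(λv)
m = (6.626 × 10^-34 J·s) / (2.07 × 10^-13 m × 1.92 × 10^6 m/s)
m = 1.67 × 10^-27 kg

Comparing with the listed masses, this is closest to a proton.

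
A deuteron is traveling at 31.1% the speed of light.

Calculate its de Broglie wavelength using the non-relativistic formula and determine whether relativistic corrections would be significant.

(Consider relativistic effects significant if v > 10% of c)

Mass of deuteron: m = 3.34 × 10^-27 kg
Yes, relativistic corrections are needed.

Using the non-relativistic de Broglie formula λ = h/(mv):

v = 31.1% × c = 9.324 × 10^7 m/s

λ = h/(mv)
λ = (6.626 × 10^-34 J·s) / (3.34 × 10^-27 kg × 9.324 × 10^7 m/s)
λ = 2.13 × 10^-15 m

Since v = 31.1% of c > 10% of c, relativistic corrections ARE significant and the actual wavelength would differ from this non-relativistic estimate.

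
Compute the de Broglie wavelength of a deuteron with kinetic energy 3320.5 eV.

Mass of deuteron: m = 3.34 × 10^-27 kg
3.51 × 10^-13 m

Using λ = h/√(2mKE):

First convert KE to Joules: KE = 3320.5 eV = 5.320 × 10^-16 J

λ = h/√(2mKE)
λ = (6.626 × 10^-34 J·s) / √(2 × 3.34 × 10^-27 kg × 5.320 × 10^-16 J)
λ = 3.51 × 10^-13 m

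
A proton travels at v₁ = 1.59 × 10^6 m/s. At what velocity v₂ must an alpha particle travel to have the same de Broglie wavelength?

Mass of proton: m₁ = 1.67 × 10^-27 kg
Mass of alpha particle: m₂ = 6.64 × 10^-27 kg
v₂ = 4.00 × 10^5 m/s

For equal de Broglie wavelengths: λ₁ = λ₂

h/(m₁v₁) = h/(m₂v₂)
m₁v₁ = m₂v₂
v₂ = v₁ · (m₁/m₂)

v₂ = 1.59 × 10^6 m/s × (1.67 × 10^-27 kg / 6.64 × 10^-27 kg)
v₂ = 4.00 × 10^5 m/s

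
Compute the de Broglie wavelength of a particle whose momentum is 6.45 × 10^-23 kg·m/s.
1.03 × 10^-11 m

Using the de Broglie relation λ = h/p:

λ = h/p
λ = (6.626 × 10^-34 J·s) / (6.45 × 10^-23 kg·m/s)
λ = 1.03 × 10^-11 m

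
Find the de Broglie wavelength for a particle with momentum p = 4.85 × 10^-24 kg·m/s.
1.37 × 10^-10 m

Using the de Broglie relation λ = h/p:

λ = h/p
λ = (6.626 × 10^-34 J·s) / (4.85 × 10^-24 kg·m/s)
λ = 1.37 × 10^-10 m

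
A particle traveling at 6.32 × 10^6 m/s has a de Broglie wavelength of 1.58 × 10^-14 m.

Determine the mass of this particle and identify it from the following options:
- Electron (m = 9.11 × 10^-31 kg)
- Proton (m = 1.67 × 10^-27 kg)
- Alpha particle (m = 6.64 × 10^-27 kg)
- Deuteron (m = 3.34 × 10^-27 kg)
The particle is an alpha particle.

From λ = h/(mv), solve for mass:

m = h/(λv)
m = (6.626 × 10^-34 J·s) / (1.58 × 10^-14 m × 6.32 × 10^6 m/s)
m = 6.64 × 10^-27 kg

Comparing with the listed masses, this is closest to an alpha particle.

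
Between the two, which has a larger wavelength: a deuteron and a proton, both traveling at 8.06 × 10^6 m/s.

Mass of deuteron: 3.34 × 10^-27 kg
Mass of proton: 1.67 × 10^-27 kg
The proton has the longer wavelength.

Using λ = h/(mv), since both particles have the same velocity, the wavelength depends only on mass.

For deuteron: λ₁ = h/(m₁v) = 2.46 × 10^-14 m
For proton: λ₂ = h/(m₂v) = 4.92 × 10^-14 m

Since λ ∝ 1/m at constant velocity, the lighter particle has the longer wavelength.

The proton has the longer de Broglie wavelength.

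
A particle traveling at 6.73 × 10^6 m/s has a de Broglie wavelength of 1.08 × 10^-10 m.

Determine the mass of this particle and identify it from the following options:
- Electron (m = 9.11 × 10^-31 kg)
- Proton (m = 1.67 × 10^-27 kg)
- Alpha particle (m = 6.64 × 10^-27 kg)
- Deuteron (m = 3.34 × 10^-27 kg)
The particle is an electron.

From λ = h/(mv), solve for mass:

m = h/(λv)
m = (6.626 × 10^-34 J·s) / (1.08 × 10^-10 m × 6.73 × 10^6 m/s)
m = 9.12 × 10^-31 kg

Comparing with the listed masses, this is closest to an electron.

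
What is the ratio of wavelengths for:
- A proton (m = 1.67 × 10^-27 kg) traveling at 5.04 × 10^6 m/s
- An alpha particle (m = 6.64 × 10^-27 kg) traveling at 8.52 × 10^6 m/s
λ₁/λ₂ = 6.72

Using λ = h/(mv):

λ₁ = h/(m₁v₁) = 7.87 × 10^-14 m
λ₂ = h/(m₂v₂) = 1.17 × 10^-14 m

Ratio λ₁/λ₂ = (m₂v₂)/(m₁v₁)
         = (6.64 × 10^-27 kg × 8.52 × 10^6 m/s) / (1.67 × 10^-27 kg × 5.04 × 10^6 m/s)
         = 6.72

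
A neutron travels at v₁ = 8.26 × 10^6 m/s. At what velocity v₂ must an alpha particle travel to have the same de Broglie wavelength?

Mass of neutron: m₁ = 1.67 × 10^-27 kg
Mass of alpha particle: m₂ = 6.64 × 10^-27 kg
v₂ = 2.08 × 10^6 m/s

For equal de Broglie wavelengths: λ₁ = λ₂

h/(m₁v₁) = h/(m₂v₂)
m₁v₁ = m₂v₂
v₂ = v₁ · (m₁/m₂)

v₂ = 8.26 × 10^6 m/s × (1.67 × 10^-27 kg / 6.64 × 10^-27 kg)
v₂ = 2.08 × 10^6 m/s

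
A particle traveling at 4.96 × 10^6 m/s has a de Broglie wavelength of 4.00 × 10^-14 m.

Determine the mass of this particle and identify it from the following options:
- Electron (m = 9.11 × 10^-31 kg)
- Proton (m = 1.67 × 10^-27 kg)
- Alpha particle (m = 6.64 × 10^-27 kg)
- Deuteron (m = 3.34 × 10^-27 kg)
The particle is a deuteron.

From λ = h/(mv), solve for mass:

m = h/(λv)
m = (6.626 × 10^-34 J·s) / (4.00 × 10^-14 m × 4.96 × 10^6 m/s)
m = 3.34 × 10^-27 kg

Comparing with the listed masses, this is closest to a deuteron.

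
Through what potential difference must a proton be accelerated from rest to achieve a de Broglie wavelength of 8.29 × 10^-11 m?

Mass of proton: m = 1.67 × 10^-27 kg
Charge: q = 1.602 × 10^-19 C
1.19 × 10^-1 V

From λ = h/√(2mqV), we solve for V:

λ² = h²/(2mqV)
V = h²/(2mqλ²)
V = (6.626 × 10^-34 J·s)² / (2 × 1.67 × 10^-27 kg × 1.602 × 10^-19 C × (8.29 × 10^-11 m)²)
V = 1.19 × 10^-1 V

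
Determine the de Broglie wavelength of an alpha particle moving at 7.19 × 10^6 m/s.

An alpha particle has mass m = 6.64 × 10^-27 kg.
1.39 × 10^-14 m

Using the de Broglie relation λ = h/(mv):

λ = h/(mv)
λ = (6.626 × 10^-34 J·s) / (6.64 × 10^-27 kg × 7.19 × 10^6 m/s)
λ = 1.39 × 10^-14 m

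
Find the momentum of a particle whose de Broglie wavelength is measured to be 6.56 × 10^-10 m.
1.01 × 10^-24 kg·m/s

From the de Broglie relation λ = h/p, we solve for p:

p = h/λ
p = (6.626 × 10^-34 J·s) / (6.56 × 10^-10 m)
p = 1.01 × 10^-24 kg·m/s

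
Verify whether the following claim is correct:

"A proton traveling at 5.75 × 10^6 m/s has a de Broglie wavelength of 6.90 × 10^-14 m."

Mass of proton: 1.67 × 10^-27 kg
True

The claim is correct.

Using λ = h/(mv):
λ = (6.626 × 10^-34 J·s) / (1.67 × 10^-27 kg × 5.75 × 10^6 m/s)
λ = 6.90 × 10^-14 m

This matches the claimed value.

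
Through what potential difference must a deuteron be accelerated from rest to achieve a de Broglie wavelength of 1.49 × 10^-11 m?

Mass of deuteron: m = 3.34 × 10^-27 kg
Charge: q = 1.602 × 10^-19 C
1.85 V

From λ = h/√(2mqV), we solve for V:

λ² = h²/(2mqV)
V = h²/(2mqλ²)
V = (6.626 × 10^-34 J·s)² / (2 × 3.34 × 10^-27 kg × 1.602 × 10^-19 C × (1.49 × 10^-11 m)²)
V = 1.85 V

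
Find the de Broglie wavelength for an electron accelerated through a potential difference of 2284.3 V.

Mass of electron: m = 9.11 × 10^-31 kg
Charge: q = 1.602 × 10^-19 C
2.57 × 10^-11 m

When a particle is accelerated through voltage V, it gains kinetic energy KE = qV.

The de Broglie wavelength is then λ = h/√(2mqV):

λ = h/√(2mqV)
λ = (6.626 × 10^-34 J·s) / √(2 × 9.11 × 10^-31 kg × 1.602 × 10^-19 C × 2284.3 V)
λ = 2.57 × 10^-11 m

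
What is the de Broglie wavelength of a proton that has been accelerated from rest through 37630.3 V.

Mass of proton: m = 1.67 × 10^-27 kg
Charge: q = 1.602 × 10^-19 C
1.48 × 10^-13 m

When a particle is accelerated through voltage V, it gains kinetic energy KE = qV.

The de Broglie wavelength is then λ = h/√(2mqV):

λ = h/√(2mqV)
λ = (6.626 × 10^-34 J·s) / √(2 × 1.67 × 10^-27 kg × 1.602 × 10^-19 C × 37630.3 V)
λ = 1.48 × 10^-13 m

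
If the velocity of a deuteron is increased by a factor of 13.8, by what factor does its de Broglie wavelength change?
The wavelength decreases by a factor of 13.8.

From λ = h/(mv), the wavelength is inversely proportional to velocity:

λ ∝ 1/v

If v → 13.8v, then λ → λ/13.8

When velocity is increased by a factor of 13.8, the wavelength decreases by a factor of 13.8.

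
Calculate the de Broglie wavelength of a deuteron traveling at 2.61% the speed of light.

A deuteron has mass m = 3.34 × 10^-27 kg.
2.54 × 10^-14 m

Using the de Broglie relation λ = h/(mv):

v = 2.61% × c = 7.825 × 10^6 m/s

λ = h/(mv)
λ = (6.626 × 10^-34 J·s) / (3.34 × 10^-27 kg × 7.825 × 10^6 m/s)
λ = 2.54 × 10^-14 m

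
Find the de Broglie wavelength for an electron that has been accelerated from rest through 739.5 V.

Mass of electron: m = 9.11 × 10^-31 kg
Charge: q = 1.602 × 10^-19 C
4.51 × 10^-11 m

When a particle is accelerated through voltage V, it gains kinetic energy KE = qV.

The de Broglie wavelength is then λ = h/√(2mqV):

λ = h/√(2mqV)
λ = (6.626 × 10^-34 J·s) / √(2 × 9.11 × 10^-31 kg × 1.602 × 10^-19 C × 739.5 V)
λ = 4.51 × 10^-11 m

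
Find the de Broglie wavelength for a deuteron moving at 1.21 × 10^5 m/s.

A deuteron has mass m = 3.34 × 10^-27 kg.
1.64 × 10^-12 m

Using the de Broglie relation λ = h/(mv):

λ = h/(mv)
λ = (6.626 × 10^-34 J·s) / (3.34 × 10^-27 kg × 1.21 × 10^5 m/s)
λ = 1.64 × 10^-12 m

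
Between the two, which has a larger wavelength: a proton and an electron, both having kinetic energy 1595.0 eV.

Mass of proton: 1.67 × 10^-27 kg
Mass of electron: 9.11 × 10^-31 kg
The electron has the longer wavelength.

Using λ = h/√(2mKE):

For proton: λ₁ = h/√(2m₁KE) = 7.17 × 10^-13 m
For electron: λ₂ = h/√(2m₂KE) = 3.07 × 10^-11 m

Since λ ∝ 1/√m at constant kinetic energy, the lighter particle has the longer wavelength.

The electron has the longer de Broglie wavelength.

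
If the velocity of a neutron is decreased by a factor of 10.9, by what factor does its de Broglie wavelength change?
The wavelength increases by a factor of 10.9.

From λ = h/(mv), the wavelength is inversely proportional to velocity:

λ ∝ 1/v

If v → v/10.9, then λ → 10.9λ

When velocity is decreased by a factor of 10.9, the wavelength increases by a factor of 10.9.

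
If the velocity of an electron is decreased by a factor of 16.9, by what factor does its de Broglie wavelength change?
The wavelength increases by a factor of 16.9.

From λ = h/(mv), the wavelength is inversely proportional to velocity:

λ ∝ 1/v

If v → v/16.9, then λ → 16.9λ

When velocity is decreased by a factor of 16.9, the wavelength increases by a factor of 16.9.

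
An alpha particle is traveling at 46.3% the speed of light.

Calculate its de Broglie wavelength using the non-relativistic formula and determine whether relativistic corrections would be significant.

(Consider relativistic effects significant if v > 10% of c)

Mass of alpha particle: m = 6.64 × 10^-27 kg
Yes, relativistic corrections are needed.

Using the non-relativistic de Broglie formula λ = h/(mv):

v = 46.3% × c = 1.388 × 10^8 m/s

λ = h/(mv)
λ = (6.626 × 10^-34 J·s) / (6.64 × 10^-27 kg × 1.388 × 10^8 m/s)
λ = 7.19 × 10^-16 m

Since v = 46.3% of c > 10% of c, relativistic corrections ARE significant and the actual wavelength would differ from this non-relativistic estimate.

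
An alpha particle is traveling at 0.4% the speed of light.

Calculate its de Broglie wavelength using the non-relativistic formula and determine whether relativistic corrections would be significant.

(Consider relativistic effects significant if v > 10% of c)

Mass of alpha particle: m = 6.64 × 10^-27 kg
No, relativistic corrections are not needed.

Using the non-relativistic de Broglie formula λ = h/(mv):

v = 0.4% × c = 1.199 × 10^6 m/s

λ = h/(mv)
λ = (6.626 × 10^-34 J·s) / (6.64 × 10^-27 kg × 1.199 × 10^6 m/s)
λ = 8.32 × 10^-14 m

Since v = 0.4% of c < 10% of c, relativistic corrections are NOT significant and this non-relativistic result is a good approximation.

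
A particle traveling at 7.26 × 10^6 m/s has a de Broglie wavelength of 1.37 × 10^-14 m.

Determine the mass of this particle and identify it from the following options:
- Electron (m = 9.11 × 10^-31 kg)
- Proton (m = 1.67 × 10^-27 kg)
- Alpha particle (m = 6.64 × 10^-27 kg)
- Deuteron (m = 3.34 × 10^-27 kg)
The particle is an alpha particle.

From λ = h/(mv), solve for mass:

m = h/(λv)
m = (6.626 × 10^-34 J·s) / (1.37 × 10^-14 m × 7.26 × 10^6 m/s)
m = 6.66 × 10^-27 kg

Comparing with the listed masses, this is closest to an alpha particle.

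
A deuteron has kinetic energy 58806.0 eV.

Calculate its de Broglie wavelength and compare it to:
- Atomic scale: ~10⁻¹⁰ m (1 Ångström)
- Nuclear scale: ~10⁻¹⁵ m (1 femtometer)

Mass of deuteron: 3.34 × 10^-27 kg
λ = 8.35 × 10^-14 m, which is between nuclear and atomic scales.

Using λ = h/√(2mKE):

KE = 58806.0 eV = 9.422 × 10^-15 J

λ = h/√(2mKE)
λ = (6.626 × 10^-34 J·s) / √(2 × 3.34 × 10^-27 kg × 9.422 × 10^-15 J)
λ = 8.35 × 10^-14 m

Comparison:
- Atomic scale (10⁻¹⁰ m): λ is 0.00084× this size
- Nuclear scale (10⁻¹⁵ m): λ is 84× this size

The wavelength is between nuclear and atomic scales.

This wavelength is appropriate for probing atomic structure but too large for nuclear physics experiments.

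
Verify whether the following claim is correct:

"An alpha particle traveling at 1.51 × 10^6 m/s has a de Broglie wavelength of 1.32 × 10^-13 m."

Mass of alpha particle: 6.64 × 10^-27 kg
False

The claim is incorrect.

Using λ = h/(mv):
λ = (6.626 × 10^-34 J·s) / (6.64 × 10^-27 kg × 1.51 × 10^6 m/s)
λ = 6.61 × 10^-14 m

The actual wavelength differs from the claimed 1.32 × 10^-13 m.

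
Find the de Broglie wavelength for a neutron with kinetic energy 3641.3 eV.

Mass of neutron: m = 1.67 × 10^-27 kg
4.75 × 10^-13 m

Using λ = h/√(2mKE):

First convert KE to Joules: KE = 3641.3 eV = 5.834 × 10^-16 J

λ = h/√(2mKE)
λ = (6.626 × 10^-34 J·s) / √(2 × 1.67 × 10^-27 kg × 5.834 × 10^-16 J)
λ = 4.75 × 10^-13 m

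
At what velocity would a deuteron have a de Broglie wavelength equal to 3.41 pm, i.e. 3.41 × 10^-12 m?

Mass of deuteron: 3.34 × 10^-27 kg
5.82 × 10^4 m/s

From λ = h/(mv), solve for v:

v = h/(mλ)
v = (6.626 × 10^-34 J·s) / (3.34 × 10^-27 kg × 3.41 × 10^-12 m)
v = 5.82 × 10^4 m/s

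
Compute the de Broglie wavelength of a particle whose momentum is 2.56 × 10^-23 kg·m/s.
2.59 × 10^-11 m

Using the de Broglie relation λ = h/p:

λ = h/p
λ = (6.626 × 10^-34 J·s) / (2.56 × 10^-23 kg·m/s)
λ = 2.59 × 10^-11 m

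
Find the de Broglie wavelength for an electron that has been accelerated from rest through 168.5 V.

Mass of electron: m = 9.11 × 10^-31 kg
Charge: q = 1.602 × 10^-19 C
9.45 × 10^-11 m

When a particle is accelerated through voltage V, it gains kinetic energy KE = qV.

The de Broglie wavelength is then λ = h/√(2mqV):

λ = h/√(2mqV)
λ = (6.626 × 10^-34 J·s) / √(2 × 9.11 × 10^-31 kg × 1.602 × 10^-19 C × 168.5 V)
λ = 9.45 × 10^-11 m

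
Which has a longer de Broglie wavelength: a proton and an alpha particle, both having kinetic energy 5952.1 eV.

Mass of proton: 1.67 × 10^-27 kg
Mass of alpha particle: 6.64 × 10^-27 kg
The proton has the longer wavelength.

Using λ = h/√(2mKE):

For proton: λ₁ = h/√(2m₁KE) = 3.71 × 10^-13 m
For alpha particle: λ₂ = h/√(2m₂KE) = 1.86 × 10^-13 m

Since λ ∝ 1/√m at constant kinetic energy, the lighter particle has the longer wavelength.

The proton has the longer de Broglie wavelength.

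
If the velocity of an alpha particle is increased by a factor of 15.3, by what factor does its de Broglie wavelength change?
The wavelength decreases by a factor of 15.3.

From λ = h/(mv), the wavelength is inversely proportional to velocity:

λ ∝ 1/v

If v → 15.3v, then λ → λ/15.3

When velocity is increased by a factor of 15.3, the wavelength decreases by a factor of 15.3.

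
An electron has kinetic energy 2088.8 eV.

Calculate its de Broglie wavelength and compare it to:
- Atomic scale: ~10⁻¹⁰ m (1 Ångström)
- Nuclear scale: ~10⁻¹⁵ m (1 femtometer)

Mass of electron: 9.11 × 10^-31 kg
λ = 2.68 × 10^-11 m, which is between nuclear and atomic scales.

Using λ = h/√(2mKE):

KE = 2088.8 eV = 3.347 × 10^-16 J

λ = h/√(2mKE)
λ = (6.626 × 10^-34 J·s) / √(2 × 9.11 × 10^-31 kg × 3.347 × 10^-16 J)
λ = 2.68 × 10^-11 m

Comparison:
- Atomic scale (10⁻¹⁰ m): λ is 0.27× this size
- Nuclear scale (10⁻¹⁵ m): λ is 2.7e+04× this size

The wavelength is between nuclear and atomic scales.

This wavelength is appropriate for probing atomic structure but too large for nuclear physics experiments.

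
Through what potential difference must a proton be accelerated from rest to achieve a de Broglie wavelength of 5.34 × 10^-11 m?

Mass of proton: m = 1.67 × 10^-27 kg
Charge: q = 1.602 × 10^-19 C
2.88 × 10^-1 V

From λ = h/√(2mqV), we solve for V:

λ² = h²/(2mqV)
V = h²/(2mqλ²)
V = (6.626 × 10^-34 J·s)² / (2 × 1.67 × 10^-27 kg × 1.602 × 10^-19 C × (5.34 × 10^-11 m)²)
V = 2.88 × 10^-1 V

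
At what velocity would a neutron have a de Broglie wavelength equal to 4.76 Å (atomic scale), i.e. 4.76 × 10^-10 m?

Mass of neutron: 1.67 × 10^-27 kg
8.34 × 10^2 m/s

From λ = h/(mv), solve for v:

v = h/(mλ)
v = (6.626 × 10^-34 J·s) / (1.67 × 10^-27 kg × 4.76 × 10^-10 m)
v = 8.34 × 10^2 m/s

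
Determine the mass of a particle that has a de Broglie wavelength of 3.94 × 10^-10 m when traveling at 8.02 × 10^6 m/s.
2.10 × 10^-31 kg

From the de Broglie relation λ = h/(mv), we solve for m:

m = h/(λv)
m = (6.626 × 10^-34 J·s) / (3.94 × 10^-10 m × 8.02 × 10^6 m/s)
m = 2.10 × 10^-31 kg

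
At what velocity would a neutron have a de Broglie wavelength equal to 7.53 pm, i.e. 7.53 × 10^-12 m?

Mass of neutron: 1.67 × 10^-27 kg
5.27 × 10^4 m/s

From λ = h/(mv), solve for v:

v = h/(mλ)
v = (6.626 × 10^-34 J·s) / (1.67 × 10^-27 kg × 7.53 × 10^-12 m)
v = 5.27 × 10^4 m/s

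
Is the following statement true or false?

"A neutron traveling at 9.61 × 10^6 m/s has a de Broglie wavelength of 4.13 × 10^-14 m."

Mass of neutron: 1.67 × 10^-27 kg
True

The claim is correct.

Using λ = h/(mv):
λ = (6.626 × 10^-34 J·s) / (1.67 × 10^-27 kg × 9.61 × 10^6 m/s)
λ = 4.13 × 10^-14 m

This matches the claimed value.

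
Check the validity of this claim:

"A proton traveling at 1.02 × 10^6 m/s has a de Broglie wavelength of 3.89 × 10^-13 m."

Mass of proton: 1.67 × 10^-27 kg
True

The claim is correct.

Using λ = h/(mv):
λ = (6.626 × 10^-34 J·s) / (1.67 × 10^-27 kg × 1.02 × 10^6 m/s)
λ = 3.89 × 10^-13 m

This matches the claimed value.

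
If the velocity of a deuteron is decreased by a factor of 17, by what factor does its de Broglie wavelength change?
The wavelength increases by a factor of 17.

From λ = h/(mv), the wavelength is inversely proportional to velocity:

λ ∝ 1/v

If v → v/17, then λ → 17λ

When velocity is decreased by a factor of 17, the wavelength increases by a factor of 17.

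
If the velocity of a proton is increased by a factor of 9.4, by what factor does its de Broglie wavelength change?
The wavelength decreases by a factor of 9.4.

From λ = h/(mv), the wavelength is inversely proportional to velocity:

λ ∝ 1/v

If v → 9.4v, then λ → λ/9.4

When velocity is increased by a factor of 9.4, the wavelength decreases by a factor of 9.4.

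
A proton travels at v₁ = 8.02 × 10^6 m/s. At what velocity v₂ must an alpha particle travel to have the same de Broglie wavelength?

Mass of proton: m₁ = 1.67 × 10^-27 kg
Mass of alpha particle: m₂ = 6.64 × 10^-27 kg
v₂ = 2.02 × 10^6 m/s

For equal de Broglie wavelengths: λ₁ = λ₂

h/(m₁v₁) = h/(m₂v₂)
m₁v₁ = m₂v₂
v₂ = v₁ · (m₁/m₂)

v₂ = 8.02 × 10^6 m/s × (1.67 × 10^-27 kg / 6.64 × 10^-27 kg)
v₂ = 2.02 × 10^6 m/s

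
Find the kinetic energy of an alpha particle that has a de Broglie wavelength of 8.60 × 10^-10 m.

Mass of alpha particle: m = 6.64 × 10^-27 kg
4.47 × 10^-23 J (or 2.79 × 10^-4 eV)

From λ = h/√(2mKE), we solve for KE:

λ² = h²/(2mKE)
KE = h²/(2mλ²)
KE = (6.626 × 10^-34 J·s)² / (2 × 6.64 × 10^-27 kg × (8.60 × 10^-10 m)²)
KE = 4.47 × 10^-23 J
KE = 2.79 × 10^-4 eV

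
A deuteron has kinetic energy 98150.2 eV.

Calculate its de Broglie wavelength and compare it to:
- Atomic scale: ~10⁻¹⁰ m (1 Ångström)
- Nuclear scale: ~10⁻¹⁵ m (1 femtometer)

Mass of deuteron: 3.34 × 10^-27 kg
λ = 6.46 × 10^-14 m, which is between nuclear and atomic scales.

Using λ = h/√(2mKE):

KE = 98150.2 eV = 1.573 × 10^-14 J

λ = h/√(2mKE)
λ = (6.626 × 10^-34 J·s) / √(2 × 3.34 × 10^-27 kg × 1.573 × 10^-14 J)
λ = 6.46 × 10^-14 m

Comparison:
- Atomic scale (10⁻¹⁰ m): λ is 0.00065× this size
- Nuclear scale (10⁻¹⁵ m): λ is 65× this size

The wavelength is between nuclear and atomic scales.

This wavelength is appropriate for probing atomic structure but too large for nuclear physics experiments.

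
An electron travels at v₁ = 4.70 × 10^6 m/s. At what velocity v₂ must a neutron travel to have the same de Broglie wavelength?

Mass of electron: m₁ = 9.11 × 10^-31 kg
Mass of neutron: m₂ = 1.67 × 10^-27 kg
v₂ = 2.56 × 10^3 m/s

For equal de Broglie wavelengths: λ₁ = λ₂

h/(m₁v₁) = h/(m₂v₂)
m₁v₁ = m₂v₂
v₂ = v₁ · (m₁/m₂)

v₂ = 4.70 × 10^6 m/s × (9.11 × 10^-31 kg / 1.67 × 10^-27 kg)
v₂ = 2.56 × 10^3 m/s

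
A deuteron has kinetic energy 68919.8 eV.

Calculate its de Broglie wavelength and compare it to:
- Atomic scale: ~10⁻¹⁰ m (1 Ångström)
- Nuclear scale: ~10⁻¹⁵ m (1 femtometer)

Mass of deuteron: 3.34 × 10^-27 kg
λ = 7.72 × 10^-14 m, which is between nuclear and atomic scales.

Using λ = h/√(2mKE):

KE = 68919.8 eV = 1.104 × 10^-14 J

λ = h/√(2mKE)
λ = (6.626 × 10^-34 J·s) / √(2 × 3.34 × 10^-27 kg × 1.104 × 10^-14 J)
λ = 7.72 × 10^-14 m

Comparison:
- Atomic scale (10⁻¹⁰ m): λ is 0.00077× this size
- Nuclear scale (10⁻¹⁵ m): λ is 77× this size

The wavelength is between nuclear and atomic scales.

This wavelength is appropriate for probing atomic structure but too large for nuclear physics experiments.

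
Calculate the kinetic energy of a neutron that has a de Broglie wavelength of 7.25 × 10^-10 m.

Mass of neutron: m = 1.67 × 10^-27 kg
2.50 × 10^-22 J (or 1.56 × 10^-3 eV)

From λ = h/√(2mKE), we solve for KE:

λ² = h²/(2mKE)
KE = h²/(2mλ²)
KE = (6.626 × 10^-34 J·s)² / (2 × 1.67 × 10^-27 kg × (7.25 × 10^-10 m)²)
KE = 2.50 × 10^-22 J
KE = 1.56 × 10^-3 eV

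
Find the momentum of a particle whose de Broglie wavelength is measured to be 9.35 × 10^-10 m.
7.09 × 10^-25 kg·m/s

From the de Broglie relation λ = h/p, we solve for p:

p = h/λ
p = (6.626 × 10^-34 J·s) / (9.35 × 10^-10 m)
p = 7.09 × 10^-25 kg·m/s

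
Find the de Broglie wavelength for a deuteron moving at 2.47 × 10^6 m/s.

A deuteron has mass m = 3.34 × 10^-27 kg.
8.03 × 10^-14 m

Using the de Broglie relation λ = h/(mv):

λ = h/(mv)
λ = (6.626 × 10^-34 J·s) / (3.34 × 10^-27 kg × 2.47 × 10^6 m/s)
λ = 8.03 × 10^-14 m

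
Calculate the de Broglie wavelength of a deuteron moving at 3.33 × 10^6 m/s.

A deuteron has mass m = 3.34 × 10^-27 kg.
5.96 × 10^-14 m

Using the de Broglie relation λ = h/(mv):

λ = h/(mv)
λ = (6.626 × 10^-34 J·s) / (3.34 × 10^-27 kg × 3.33 × 10^6 m/s)
λ = 5.96 × 10^-14 m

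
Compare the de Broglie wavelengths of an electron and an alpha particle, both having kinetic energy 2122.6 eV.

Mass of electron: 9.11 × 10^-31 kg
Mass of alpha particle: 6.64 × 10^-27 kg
The electron has the longer wavelength.

Using λ = h/√(2mKE):

For electron: λ₁ = h/√(2m₁KE) = 2.66 × 10^-11 m
For alpha particle: λ₂ = h/√(2m₂KE) = 3.12 × 10^-13 m

Since λ ∝ 1/√m at constant kinetic energy, the lighter particle has the longer wavelength.

The electron has the longer de Broglie wavelength.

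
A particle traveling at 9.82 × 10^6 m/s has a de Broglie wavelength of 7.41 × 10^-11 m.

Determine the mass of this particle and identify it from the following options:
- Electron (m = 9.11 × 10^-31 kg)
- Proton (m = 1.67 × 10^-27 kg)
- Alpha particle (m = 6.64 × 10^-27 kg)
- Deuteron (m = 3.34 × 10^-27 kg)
The particle is an electron.

From λ = h/(mv), solve for mass:

m = h/(λv)
m = (6.626 × 10^-34 J·s) / (7.41 × 10^-11 m × 9.82 × 10^6 m/s)
m = 9.11 × 10^-31 kg

Comparing with the listed masses, this is closest to an electron.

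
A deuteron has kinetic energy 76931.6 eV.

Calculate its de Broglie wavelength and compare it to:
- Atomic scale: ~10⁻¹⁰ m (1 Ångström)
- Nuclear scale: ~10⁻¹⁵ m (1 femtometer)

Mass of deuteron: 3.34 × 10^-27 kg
λ = 7.30 × 10^-14 m, which is between nuclear and atomic scales.

Using λ = h/√(2mKE):

KE = 76931.6 eV = 1.233 × 10^-14 J

λ = h/√(2mKE)
λ = (6.626 × 10^-34 J·s) / √(2 × 3.34 × 10^-27 kg × 1.233 × 10^-14 J)
λ = 7.30 × 10^-14 m

Comparison:
- Atomic scale (10⁻¹⁰ m): λ is 0.00073× this size
- Nuclear scale (10⁻¹⁵ m): λ is 73× this size

The wavelength is between nuclear and atomic scales.

This wavelength is appropriate for probing atomic structure but too large for nuclear physics experiments.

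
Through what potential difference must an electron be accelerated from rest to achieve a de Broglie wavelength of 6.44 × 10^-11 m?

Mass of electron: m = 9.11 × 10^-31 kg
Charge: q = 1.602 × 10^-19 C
363 V

From λ = h/√(2mqV), we solve for V:

λ² = h²/(2mqV)
V = h²/(2mqλ²)
V = (6.626 × 10^-34 J·s)² / (2 × 9.11 × 10^-31 kg × 1.602 × 10^-19 C × (6.44 × 10^-11 m)²)
V = 363 V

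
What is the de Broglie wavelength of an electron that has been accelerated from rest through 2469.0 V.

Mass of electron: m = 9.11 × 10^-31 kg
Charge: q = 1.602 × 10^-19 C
2.47 × 10^-11 m

When a particle is accelerated through voltage V, it gains kinetic energy KE = qV.

The de Broglie wavelength is then λ = h/√(2mqV):

λ = h/√(2mqV)
λ = (6.626 × 10^-34 J·s) / √(2 × 9.11 × 10^-31 kg × 1.602 × 10^-19 C × 2469.0 V)
λ = 2.47 × 10^-11 m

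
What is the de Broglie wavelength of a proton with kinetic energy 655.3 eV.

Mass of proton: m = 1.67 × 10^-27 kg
1.12 × 10^-12 m

Using λ = h/√(2mKE):

First convert KE to Joules: KE = 655.3 eV = 1.050 × 10^-16 J

λ = h/√(2mKE)
λ = (6.626 × 10^-34 J·s) / √(2 × 1.67 × 10^-27 kg × 1.050 × 10^-16 J)
λ = 1.12 × 10^-12 m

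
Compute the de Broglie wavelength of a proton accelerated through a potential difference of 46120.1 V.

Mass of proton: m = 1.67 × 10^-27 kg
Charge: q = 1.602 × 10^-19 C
1.33 × 10^-13 m

When a particle is accelerated through voltage V, it gains kinetic energy KE = qV.

The de Broglie wavelength is then λ = h/√(2mqV):

λ = h/√(2mqV)
λ = (6.626 × 10^-34 J·s) / √(2 × 1.67 × 10^-27 kg × 1.602 × 10^-19 C × 46120.1 V)
λ = 1.33 × 10^-13 m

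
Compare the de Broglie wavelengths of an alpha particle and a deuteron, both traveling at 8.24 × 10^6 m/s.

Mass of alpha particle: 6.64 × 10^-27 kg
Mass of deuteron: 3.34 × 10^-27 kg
The deuteron has the longer wavelength.

Using λ = h/(mv), since both particles have the same velocity, the wavelength depends only on mass.

For alpha particle: λ₁ = h/(m₁v) = 1.21 × 10^-14 m
For deuteron: λ₂ = h/(m₂v) = 2.41 × 10^-14 m

Since λ ∝ 1/m at constant velocity, the lighter particle has the longer wavelength.

The deuteron has the longer de Broglie wavelength.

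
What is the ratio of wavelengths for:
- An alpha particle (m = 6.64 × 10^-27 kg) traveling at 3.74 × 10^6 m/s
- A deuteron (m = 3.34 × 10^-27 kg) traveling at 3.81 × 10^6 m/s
λ₁/λ₂ = 0.512

Using λ = h/(mv):

λ₁ = h/(m₁v₁) = 2.67 × 10^-14 m
λ₂ = h/(m₂v₂) = 5.21 × 10^-14 m

Ratio λ₁/λ₂ = (m₂v₂)/(m₁v₁)
         = (3.34 × 10^-27 kg × 3.81 × 10^6 m/s) / (6.64 × 10^-27 kg × 3.74 × 10^6 m/s)
         = 0.512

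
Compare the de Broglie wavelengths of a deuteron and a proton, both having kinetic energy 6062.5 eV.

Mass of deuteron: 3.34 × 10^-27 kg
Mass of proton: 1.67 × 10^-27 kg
The proton has the longer wavelength.

Using λ = h/√(2mKE):

For deuteron: λ₁ = h/√(2m₁KE) = 2.60 × 10^-13 m
For proton: λ₂ = h/√(2m₂KE) = 3.68 × 10^-13 m

Since λ ∝ 1/√m at constant kinetic energy, the lighter particle has the longer wavelength.

The proton has the longer de Broglie wavelength.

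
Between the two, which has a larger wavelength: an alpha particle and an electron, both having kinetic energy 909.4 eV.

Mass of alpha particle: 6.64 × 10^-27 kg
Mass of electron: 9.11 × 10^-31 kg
The electron has the longer wavelength.

Using λ = h/√(2mKE):

For alpha particle: λ₁ = h/√(2m₁KE) = 4.76 × 10^-13 m
For electron: λ₂ = h/√(2m₂KE) = 4.07 × 10^-11 m

Since λ ∝ 1/√m at constant kinetic energy, the lighter particle has the longer wavelength.

The electron has the longer de Broglie wavelength.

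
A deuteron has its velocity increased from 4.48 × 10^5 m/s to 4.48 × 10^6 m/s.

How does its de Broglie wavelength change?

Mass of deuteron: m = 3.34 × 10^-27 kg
The wavelength decreases by a factor of 10.

Using λ = h/(mv):

Initial wavelength: λ₁ = h/(mv₁) = 4.43 × 10^-13 m
Final wavelength: λ₂ = h/(mv₂) = 4.43 × 10^-14 m

Since λ ∝ 1/v, when velocity increases by a factor of 10, the wavelength decreases by a factor of 10.

λ₂/λ₁ = v₁/v₂ = 1/10

The wavelength decreases by a factor of 10.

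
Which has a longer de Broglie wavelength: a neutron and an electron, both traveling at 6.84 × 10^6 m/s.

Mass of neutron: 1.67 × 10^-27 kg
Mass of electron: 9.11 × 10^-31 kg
The electron has the longer wavelength.

Using λ = h/(mv), since both particles have the same velocity, the wavelength depends only on mass.

For neutron: λ₁ = h/(m₁v) = 5.80 × 10^-14 m
For electron: λ₂ = h/(m₂v) = 1.06 × 10^-10 m

Since λ ∝ 1/m at constant velocity, the lighter particle has the longer wavelength.

The electron has the longer de Broglie wavelength.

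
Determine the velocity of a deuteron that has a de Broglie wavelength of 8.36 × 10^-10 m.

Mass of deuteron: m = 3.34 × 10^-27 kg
2.37 × 10^2 m/s

From the de Broglie relation λ = h/(mv), we solve for v:

v = h/(mλ)
v = (6.626 × 10^-34 J·s) / (3.34 × 10^-27 kg × 8.36 × 10^-10 m)
v = 2.37 × 10^2 m/s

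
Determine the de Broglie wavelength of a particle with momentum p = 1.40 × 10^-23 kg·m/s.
4.73 × 10^-11 m

Using the de Broglie relation λ = h/p:

λ = h/p
λ = (6.626 × 10^-34 J·s) / (1.40 × 10^-23 kg·m/s)
λ = 4.73 × 10^-11 m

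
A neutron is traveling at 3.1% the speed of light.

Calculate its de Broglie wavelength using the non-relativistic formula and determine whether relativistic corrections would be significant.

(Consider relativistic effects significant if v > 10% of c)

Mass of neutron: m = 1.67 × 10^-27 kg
No, relativistic corrections are not needed.

Using the non-relativistic de Broglie formula λ = h/(mv):

v = 3.1% × c = 9.294 × 10^6 m/s

λ = h/(mv)
λ = (6.626 × 10^-34 J·s) / (1.67 × 10^-27 kg × 9.294 × 10^6 m/s)
λ = 4.27 × 10^-14 m

Since v = 3.1% of c < 10% of c, relativistic corrections are NOT significant and this non-relativistic result is a good approximation.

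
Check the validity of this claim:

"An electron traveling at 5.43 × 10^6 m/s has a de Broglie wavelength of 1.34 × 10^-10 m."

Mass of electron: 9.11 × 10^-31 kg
True

The claim is correct.

Using λ = h/(mv):
λ = (6.626 × 10^-34 J·s) / (9.11 × 10^-31 kg × 5.43 × 10^6 m/s)
λ = 1.34 × 10^-10 m

This matches the claimed value.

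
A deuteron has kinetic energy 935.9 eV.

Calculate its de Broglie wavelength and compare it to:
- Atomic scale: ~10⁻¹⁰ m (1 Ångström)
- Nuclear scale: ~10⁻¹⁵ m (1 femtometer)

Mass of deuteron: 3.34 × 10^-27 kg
λ = 6.62 × 10^-13 m, which is between nuclear and atomic scales.

Using λ = h/√(2mKE):

KE = 935.9 eV = 1.499 × 10^-16 J

λ = h/√(2mKE)
λ = (6.626 × 10^-34 J·s) / √(2 × 3.34 × 10^-27 kg × 1.499 × 10^-16 J)
λ = 6.62 × 10^-13 m

Comparison:
- Atomic scale (10⁻¹⁰ m): λ is 0.0066× this size
- Nuclear scale (10⁻¹⁵ m): λ is 6.6e+02× this size

The wavelength is between nuclear and atomic scales.

This wavelength is appropriate for probing atomic structure but too large for nuclear physics experiments.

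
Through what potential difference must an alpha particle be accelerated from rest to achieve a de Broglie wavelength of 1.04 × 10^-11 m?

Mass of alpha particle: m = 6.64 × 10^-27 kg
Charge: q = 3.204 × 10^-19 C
9.54 × 10^-1 V

From λ = h/√(2mqV), we solve for V:

λ² = h²/(2mqV)
V = h²/(2mqλ²)
V = (6.626 × 10^-34 J·s)² / (2 × 6.64 × 10^-27 kg × 3.204 × 10^-19 C × (1.04 × 10^-11 m)²)
V = 9.54 × 10^-1 V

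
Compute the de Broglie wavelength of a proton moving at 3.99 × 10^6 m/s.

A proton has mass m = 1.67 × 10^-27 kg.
9.94 × 10^-14 m

Using the de Broglie relation λ = h/(mv):

λ = h/(mv)
λ = (6.626 × 10^-34 J·s) / (1.67 × 10^-27 kg × 3.99 × 10^6 m/s)
λ = 9.94 × 10^-14 m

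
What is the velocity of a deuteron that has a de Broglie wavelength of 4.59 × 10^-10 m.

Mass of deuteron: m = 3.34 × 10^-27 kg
4.32 × 10^2 m/s

From the de Broglie relation λ = h/(mv), we solve for v:

v = h/(mλ)
v = (6.626 × 10^-34 J·s) / (3.34 × 10^-27 kg × 4.59 × 10^-10 m)
v = 4.32 × 10^2 m/s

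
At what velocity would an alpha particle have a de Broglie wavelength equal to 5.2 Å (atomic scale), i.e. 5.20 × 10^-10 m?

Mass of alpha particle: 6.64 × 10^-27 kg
1.92 × 10^2 m/s

From λ = h/(mv), solve for v:

v = h/(mλ)
v = (6.626 × 10^-34 J·s) / (6.64 × 10^-27 kg × 5.20 × 10^-10 m)
v = 1.92 × 10^2 m/s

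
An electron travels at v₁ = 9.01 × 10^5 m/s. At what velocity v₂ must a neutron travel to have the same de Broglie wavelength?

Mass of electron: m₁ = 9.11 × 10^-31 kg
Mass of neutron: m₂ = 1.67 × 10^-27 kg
v₂ = 4.92 × 10^2 m/s

For equal de Broglie wavelengths: λ₁ = λ₂

h/(m₁v₁) = h/(m₂v₂)
m₁v₁ = m₂v₂
v₂ = v₁ · (m₁/m₂)

v₂ = 9.01 × 10^5 m/s × (9.11 × 10^-31 kg / 1.67 × 10^-27 kg)
v₂ = 4.92 × 10^2 m/s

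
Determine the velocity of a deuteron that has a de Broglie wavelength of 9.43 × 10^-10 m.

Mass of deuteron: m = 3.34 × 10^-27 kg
2.10 × 10^2 m/s

From the de Broglie relation λ = h/(mv), we solve for v:

v = h/(mλ)
v = (6.626 × 10^-34 J·s) / (3.34 × 10^-27 kg × 9.43 × 10^-10 m)
v = 2.10 × 10^2 m/s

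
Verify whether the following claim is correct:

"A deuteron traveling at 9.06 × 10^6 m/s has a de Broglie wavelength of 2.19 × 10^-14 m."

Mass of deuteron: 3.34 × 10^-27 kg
True

The claim is correct.

Using λ = h/(mv):
λ = (6.626 × 10^-34 J·s) / (3.34 × 10^-27 kg × 9.06 × 10^6 m/s)
λ = 2.19 × 10^-14 m

This matches the claimed value.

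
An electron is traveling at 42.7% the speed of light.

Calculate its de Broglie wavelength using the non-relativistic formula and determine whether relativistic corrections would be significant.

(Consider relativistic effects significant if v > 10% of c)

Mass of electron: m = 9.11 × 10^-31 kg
Yes, relativistic corrections are needed.

Using the non-relativistic de Broglie formula λ = h/(mv):

v = 42.7% × c = 1.280 × 10^8 m/s

λ = h/(mv)
λ = (6.626 × 10^-34 J·s) / (9.11 × 10^-31 kg × 1.280 × 10^8 m/s)
λ = 5.68 × 10^-12 m

Since v = 42.7% of c > 10% of c, relativistic corrections ARE significant and the actual wavelength would differ from this non-relativistic estimate.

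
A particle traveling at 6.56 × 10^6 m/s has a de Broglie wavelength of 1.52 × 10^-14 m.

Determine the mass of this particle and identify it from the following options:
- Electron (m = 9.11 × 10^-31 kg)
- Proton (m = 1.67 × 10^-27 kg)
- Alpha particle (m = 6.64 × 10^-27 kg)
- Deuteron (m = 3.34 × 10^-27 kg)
The particle is an alpha particle.

From λ = h/(mv), solve for mass:

m = h/(λv)
m = (6.626 × 10^-34 J·s) / (1.52 × 10^-14 m × 6.56 × 10^6 m/s)
m = 6.65 × 10^-27 kg

Comparing with the listed masses, this is closest to an alpha particle.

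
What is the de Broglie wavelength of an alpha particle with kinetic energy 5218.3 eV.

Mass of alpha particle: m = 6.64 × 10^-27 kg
1.99 × 10^-13 m

Using λ = h/√(2mKE):

First convert KE to Joules: KE = 5218.3 eV = 8.361 × 10^-16 J

λ = h/√(2mKE)
λ = (6.626 × 10^-34 J·s) / √(2 × 6.64 × 10^-27 kg × 8.361 × 10^-16 J)
λ = 1.99 × 10^-13 m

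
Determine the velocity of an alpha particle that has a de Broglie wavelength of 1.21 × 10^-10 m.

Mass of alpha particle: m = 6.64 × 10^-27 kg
8.25 × 10^2 m/s

From the de Broglie relation λ = h/(mv), we solve for v:

v = h/(mλ)
v = (6.626 × 10^-34 J·s) / (6.64 × 10^-27 kg × 1.21 × 10^-10 m)
v = 8.25 × 10^2 m/s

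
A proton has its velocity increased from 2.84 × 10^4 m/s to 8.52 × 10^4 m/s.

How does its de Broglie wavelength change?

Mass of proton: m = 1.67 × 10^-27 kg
The wavelength decreases by a factor of 3.

Using λ = h/(mv):

Initial wavelength: λ₁ = h/(mv₁) = 1.40 × 10^-11 m
Final wavelength: λ₂ = h/(mv₂) = 4.66 × 10^-12 m

Since λ ∝ 1/v, when velocity increases by a factor of 3, the wavelength decreases by a factor of 3.

λ₂/λ₁ = v₁/v₂ = 1/3

The wavelength decreases by a factor of 3.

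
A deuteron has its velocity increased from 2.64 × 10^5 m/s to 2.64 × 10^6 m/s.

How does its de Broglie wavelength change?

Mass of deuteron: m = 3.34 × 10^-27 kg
The wavelength decreases by a factor of 10.

Using λ = h/(mv):

Initial wavelength: λ₁ = h/(mv₁) = 7.51 × 10^-13 m
Final wavelength: λ₂ = h/(mv₂) = 7.51 × 10^-14 m

Since λ ∝ 1/v, when velocity increases by a factor of 10, the wavelength decreases by a factor of 10.

λ₂/λ₁ = v₁/v₂ = 1/10

The wavelength decreases by a factor of 10.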